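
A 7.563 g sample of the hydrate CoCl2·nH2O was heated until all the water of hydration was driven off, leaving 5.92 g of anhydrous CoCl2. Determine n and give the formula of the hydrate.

Mass of water lost = 7.563 − 5.92 = 1.643 g → 1.643 / 18.02 = 0.09118 mol H2O
Molar mass of CoCl2 = 129.83 g/mol → mol CoCl2 = 5.92 / 129.83 = 0.0456
n = 0.09118 / 0.0456 = 2.00 ≈ 2 → CoCl2·2H2O

CoCl2·2H2O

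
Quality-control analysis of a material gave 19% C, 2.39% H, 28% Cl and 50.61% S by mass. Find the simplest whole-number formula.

Assume 100 g: 19 g C, 2.39 g H, 28 g Cl, 50.61 g S.
C: 19 g ÷ 12.01 g/mol = 1.582 mol
H: 2.39 g ÷ 1.008 g/mol = 2.371 mol
Cl: 28 g ÷ 35.45 g/mol = 0.7898 mol
S: 50.61 g ÷ 32.07 g/mol = 1.578 mol
Ratios (÷ 0.7898): C 2.003, H 3.002, Cl 1.000, S 1.998
Ratio ≈ 2:3:1:2, so the empirical formula is C2H3ClS2

C2H3ClS2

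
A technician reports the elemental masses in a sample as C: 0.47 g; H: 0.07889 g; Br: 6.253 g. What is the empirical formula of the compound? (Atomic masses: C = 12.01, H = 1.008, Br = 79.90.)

Moles — C: 0.47 / 12.01 = 0.03913 mol; H: 0.07889 / 1.008 = 0.07826 mol; Br: 6.253 / 79.90 = 0.07826 mol
Ratios (÷ 0.03913): C 1.000, H 2.000, Br 2.000
≈ 1:2:2 → CH2Br2

CH2Br2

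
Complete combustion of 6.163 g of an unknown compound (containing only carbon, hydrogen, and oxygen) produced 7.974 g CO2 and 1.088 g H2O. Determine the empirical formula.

mol C = 7.974 / 44.01 = 0.1812; mass C = 0.1812 × 12.01 = 2.176 g
mol H = 2 × (1.088 / 18.02) = 0.1208; mass H = 0.1208 × 1.008 = 0.1217 g
mass O = 6.163 − (2.298) = 3.865 g → mol O = 0.2416
Ratios (÷ 0.1208): C 1.500, H 1.000, O 2.001
Multiply by 2: C 3.00, H 2.00, O 4.00 → C3H2O4

C3H2O4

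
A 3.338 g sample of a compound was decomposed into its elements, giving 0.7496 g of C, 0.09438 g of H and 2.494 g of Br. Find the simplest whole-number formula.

C: 0.7496 g ÷ 12.01 g/mol = 0.06241 mol
H: 0.09438 g ÷ 1.008 g/mol = 0.09363 mol
Br: 2.494 g ÷ 79.90 g/mol = 0.03121 mol
Ratios (÷ 0.03121): C 2.000, H 3.000, Br 1.000
Ratio ≈ 2:3:1, so the empirical formula is C2H3Br

C2H3Br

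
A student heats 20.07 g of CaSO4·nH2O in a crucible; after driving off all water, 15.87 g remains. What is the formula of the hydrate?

CaSO4·2H2O

Mass of water lost = 20.07 − 15.87 = 4.2 g → 4.2 / 18.02 = 0.2331 mol H2O
Molar mass of CaSO4 = 136.15 g/mol → mol CaSO4 = 15.87 / 136.15 = 0.1166
n = 0.2331 / 0.1166 = 2.00 ≈ 2 → CaSO4·2H2O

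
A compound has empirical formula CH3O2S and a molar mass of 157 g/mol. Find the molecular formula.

C2H6O4S2

Empirical-formula mass = 79.10 g/mol
n = 157 / 79.10 = 1.98 ≈ 2
Molecular formula = (CH3O2S)2 = C2H6O4S2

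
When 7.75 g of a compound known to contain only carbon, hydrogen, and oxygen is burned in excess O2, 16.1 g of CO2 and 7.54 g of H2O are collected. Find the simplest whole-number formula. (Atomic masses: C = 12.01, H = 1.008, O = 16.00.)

C7H16O3

mol C = 16.1 / 44.01 = 0.3658; mass C = 0.3658 × 12.01 = 4.394 g
mol H = 2 × (7.54 / 18.02) = 0.8368; mass H = 0.8368 × 1.008 = 0.8435 g
mass O = 7.75 − (5.237) = 2.513 g → mol O = 0.1571
Smallest is O at 0.1571 mol; normalising gives C 2.329, H 5.328, O 1.000
Scaling by 3: C 6.99, H 15.99, O 3.00 → C7H16O3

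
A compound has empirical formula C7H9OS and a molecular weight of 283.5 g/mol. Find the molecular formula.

Empirical-formula mass = 141.21 g/mol
n = 283.5 / 141.21 = 2.01 ≈ 2
Molecular formula = (C7H9OS)2 = C14H18O2S2

C14H18O2S2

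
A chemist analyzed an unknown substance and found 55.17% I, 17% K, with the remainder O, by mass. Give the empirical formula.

IKO4

Assume 100 g: 55.17 g I, 17 g K, 27.83 g O.
Moles — I: 55.17 / 126.90 = 0.4348 mol; K: 17 / 39.10 = 0.4348 mol; O: 27.83 / 16.00 = 1.739 mol
Divide by the smallest (0.4348 mol I): I 1.000, K 1.000, O 4.001
→ IKO4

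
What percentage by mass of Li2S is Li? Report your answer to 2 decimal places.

30.21%

Molar mass = 2(6.94) + 1(32.07) = 45.950 g/mol
Mass of Li per mole = 2 × 6.94 = 13.880 g
% Li = 13.880 / 45.950 × 100 = 30.21%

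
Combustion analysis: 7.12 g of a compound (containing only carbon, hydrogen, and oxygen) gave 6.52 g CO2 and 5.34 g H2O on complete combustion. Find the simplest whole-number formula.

mol C = 6.52 / 44.01 = 0.1481; mass C = 0.1481 × 12.01 = 1.779 g
mol H = 2 × (5.34 / 18.02) = 0.5927; mass H = 0.5927 × 1.008 = 0.5974 g
mass O = 7.12 − (2.377) = 4.743 g → mol O = 0.2965
Ratios (÷ 0.1481): C 1.000, H 4.001, O 2.001
≈ 1:4:2 → CH4O2

CH4O2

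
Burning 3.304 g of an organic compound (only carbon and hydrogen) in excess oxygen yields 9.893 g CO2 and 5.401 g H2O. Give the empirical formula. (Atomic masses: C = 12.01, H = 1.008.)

mol C = 9.893 / 44.01 = 0.2248; mass C = 0.2248 × 12.01 = 2.700 g
mol H = 2 × (5.401 / 18.02) = 0.5994; mass H = 0.5994 × 1.008 = 0.6042 g
Ratios (÷ 0.2248): C 1.000, H 2.667
Multiply by 3: C 3.00, H 8.00 → C3H8

C3H8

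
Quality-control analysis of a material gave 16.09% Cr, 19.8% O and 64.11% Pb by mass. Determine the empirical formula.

CrO4Pb

Assume 100 g: 16.09 g Cr, 19.8 g O, 64.11 g Pb.
Moles — Cr: 16.09 / 52.00 = 0.3094 mol; O: 19.8 / 16.00 = 1.238 mol; Pb: 64.11 / 207.2 = 0.3094 mol
Ratios (÷ 0.3094): Cr 1.000, O 4.000, Pb 1.000
≈ 1:4:1 → CrO4Pb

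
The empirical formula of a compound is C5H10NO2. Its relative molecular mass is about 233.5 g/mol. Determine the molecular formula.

C10H20N2O4

Empirical-formula mass = 116.14 g/mol
n = 233.5 / 116.14 = 2.01 ≈ 2
Molecular formula = (C5H10NO2)2 = C10H20N2O4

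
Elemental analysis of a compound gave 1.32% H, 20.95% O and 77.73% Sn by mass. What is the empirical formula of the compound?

H2O2Sn

Assume 100 g: 1.32 g H, 20.95 g O, 77.73 g Sn.
H: 1.32 g ÷ 1.008 g/mol = 1.31 mol
O: 20.95 g ÷ 16.00 g/mol = 1.309 mol
Sn: 77.73 g ÷ 118.71 g/mol = 0.6548 mol
Smallest is Sn at 0.6548 mol; normalising gives H 2.000, O 2.000, Sn 1.000
Ratio ≈ 2:2:1, so the empirical formula is H2O2Sn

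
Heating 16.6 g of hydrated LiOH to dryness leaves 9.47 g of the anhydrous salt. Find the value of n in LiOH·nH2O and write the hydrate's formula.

Mass of water lost = 16.6 − 9.47 = 7.13 g → 7.13 / 18.02 = 0.3957 mol H2O
Molar mass of LiOH = 23.95 g/mol → mol LiOH = 9.47 / 23.95 = 0.3954
n = 0.3957 / 0.3954 = 1.00 ≈ 1 → LiOH·H2O

LiOH·H2O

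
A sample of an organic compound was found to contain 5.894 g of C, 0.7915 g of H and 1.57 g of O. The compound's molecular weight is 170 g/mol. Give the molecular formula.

C10H16O2

Moles — C: 5.894 / 12.01 = 0.4908 mol; H: 0.7915 / 1.008 = 0.7852 mol; O: 1.57 / 16.00 = 0.09813 mol
Ratios (÷ 0.09813): C 5.001, H 8.002, O 1.000
→ C5H8O
Empirical-formula mass = 84.11 g/mol
n = 170 / 84.11 = 2.02 ≈ 2
Molecular formula = (C5H8O)×2 = C10H16O2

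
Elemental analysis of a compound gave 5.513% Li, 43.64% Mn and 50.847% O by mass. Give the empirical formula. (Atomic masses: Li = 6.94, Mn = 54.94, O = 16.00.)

Assume 100 g: 5.513 g Li, 43.64 g Mn, 50.847 g O.
Moles — Li: 5.513 / 6.94 = 0.7944 mol; Mn: 43.64 / 54.94 = 0.7943 mol; O: 50.847 / 16.00 = 3.178 mol
Smallest is Mn at 0.7943 mol; normalising gives Li 1.000, Mn 1.000, O 4.001
→ LiMnO4

LiMnO4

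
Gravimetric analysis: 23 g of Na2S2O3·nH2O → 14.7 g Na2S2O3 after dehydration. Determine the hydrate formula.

Mass of water lost = 23 − 14.7 = 8.3 g → 8.3 / 18.02 = 0.4606 mol H2O
Molar mass of Na2S2O3 = 158.12 g/mol → mol Na2S2O3 = 14.7 / 158.12 = 0.09297
n = 0.4606 / 0.09297 = 4.95 ≈ 5 → Na2S2O3·5H2O

Na2S2O3·5H2O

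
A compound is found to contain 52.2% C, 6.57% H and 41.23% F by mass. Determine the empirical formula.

C2H3F

Assume 100 g: 52.2 g C, 6.57 g H, 41.23 g F.
C: 52.2 g ÷ 12.01 g/mol = 4.346 mol
H: 6.57 g ÷ 1.008 g/mol = 6.518 mol
F: 41.23 g ÷ 19.00 g/mol = 2.17 mol
Smallest is F at 2.17 mol; normalising gives C 2.003, H 3.004, F 1.000
≈ 2:3:1 → C2H3F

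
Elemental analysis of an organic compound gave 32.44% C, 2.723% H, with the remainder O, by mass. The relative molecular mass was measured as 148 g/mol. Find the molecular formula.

Assume 100 g: 32.44 g C, 2.723 g H, 64.837 g O.
n(C) = 32.44/12.01 = 2.701, n(H) = 2.723/1.008 = 2.701, n(O) = 64.837/16.00 = 4.052
Divide by the smallest (2.701 mol C): C 1.000, H 1.000, O 1.500
Multiply by 2: C 2.00, H 2.00, O 3.00 → C2H2O3
Empirical-formula mass = 74.04 g/mol
n = 148 / 74.04 = 2.00 ≈ 2
Molecular formula = (C2H2O3)×2 = C4H4O6

C4H4O6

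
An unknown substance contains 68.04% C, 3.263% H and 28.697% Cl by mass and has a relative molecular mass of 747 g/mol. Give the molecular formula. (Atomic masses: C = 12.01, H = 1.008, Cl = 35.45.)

Assume 100 g: 68.04 g C, 3.263 g H, 28.697 g Cl.
n(C) = 68.04/12.01 = 5.665, n(H) = 3.263/1.008 = 3.237, n(Cl) = 28.697/35.45 = 0.8095
Ratios (÷ 0.8095): C 6.998, H 3.999, Cl 1.000
→ C7H4Cl
Empirical-formula mass = 123.55 g/mol
n = 747 / 123.55 = 6.05 ≈ 6
Molecular formula = (C7H4Cl)×6 = C42H24Cl6

C42H24Cl6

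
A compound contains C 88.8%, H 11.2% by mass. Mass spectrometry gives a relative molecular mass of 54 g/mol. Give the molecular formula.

C4H6

Assume 100 g: 88.8 g C, 11.2 g H.
C: 88.8 g ÷ 12.01 g/mol = 7.394 mol
H: 11.2 g ÷ 1.008 g/mol = 11.11 mol
Ratios (÷ 7.394): C 1.000, H 1.503
Scaling by 2: C 2.00, H 3.01 → C2H3
Empirical-formula mass = 27.04 g/mol
n = 54 / 27.04 = 2.00 ≈ 2
Molecular formula = (C2H3)×2 = C4H6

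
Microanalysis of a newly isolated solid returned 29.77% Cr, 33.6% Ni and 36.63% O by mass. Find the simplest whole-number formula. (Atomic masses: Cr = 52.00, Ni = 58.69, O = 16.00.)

CrNiO4

Assume 100 g: 29.77 g Cr, 33.6 g Ni, 36.63 g O.
Cr: 29.77 g ÷ 52.00 g/mol = 0.5725 mol
Ni: 33.6 g ÷ 58.69 g/mol = 0.5725 mol
O: 36.63 g ÷ 16.00 g/mol = 2.289 mol
Smallest is Ni at 0.5725 mol; normalising gives Cr 1.000, Ni 1.000, O 3.999
→ CrNiO4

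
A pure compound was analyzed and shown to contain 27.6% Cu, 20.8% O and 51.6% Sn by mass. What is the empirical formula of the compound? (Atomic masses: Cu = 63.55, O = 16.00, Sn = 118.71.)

CuO3Sn

Assume 100 g: 27.6 g Cu, 20.8 g O, 51.6 g Sn.
Cu: 27.6 g ÷ 63.55 g/mol = 0.4343 mol
O: 20.8 g ÷ 16.00 g/mol = 1.3 mol
Sn: 51.6 g ÷ 118.71 g/mol = 0.4347 mol
Ratios (÷ 0.4343): Cu 1.000, O 2.993, Sn 1.001
→ CuO3Sn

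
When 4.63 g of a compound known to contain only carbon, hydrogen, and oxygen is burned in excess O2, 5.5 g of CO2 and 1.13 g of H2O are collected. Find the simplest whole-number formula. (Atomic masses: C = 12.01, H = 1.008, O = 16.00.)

C2H2O3

mol C = 5.5 / 44.01 = 0.1250; mass C = 0.1250 × 12.01 = 1.501 g
mol H = 2 × (1.13 / 18.02) = 0.1254; mass H = 0.1254 × 1.008 = 0.1264 g
mass O = 4.63 − (1.627) = 3.003 g → mol O = 0.1877
Divide by the smallest (0.125 mol C): C 1.000, H 1.004, O 1.502
Scaling by 2: C 2.00, H 2.01, O 3.00 → C2H2O3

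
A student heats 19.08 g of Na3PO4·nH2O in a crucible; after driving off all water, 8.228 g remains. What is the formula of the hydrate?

Na3PO4·12H2O

Mass of water lost = 19.08 − 8.228 = 10.85 g → 10.85 / 18.02 = 0.6022 mol H2O
Molar mass of Na3PO4 = 163.94 g/mol → mol Na3PO4 = 8.228 / 163.94 = 0.05019
n = 0.6022 / 0.05019 = 12.00 ≈ 12 → Na3PO4·12H2O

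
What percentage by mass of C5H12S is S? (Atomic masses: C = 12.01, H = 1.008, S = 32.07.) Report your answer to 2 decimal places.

30.77%

Molar mass = 5(12.01) + 12(1.008) + 1(32.07) = 104.216 g/mol
Mass of S per mole = 1 × 32.07 = 32.070 g
% S = 32.070 / 104.216 × 100 = 30.77%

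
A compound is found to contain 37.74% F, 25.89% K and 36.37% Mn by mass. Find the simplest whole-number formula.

F3KMn

Assume 100 g: 37.74 g F, 25.89 g K, 36.37 g Mn.
F: 37.74 g ÷ 19.00 g/mol = 1.986 mol
K: 25.89 g ÷ 39.10 g/mol = 0.6621 mol
Mn: 36.37 g ÷ 54.94 g/mol = 0.662 mol
Smallest is Mn at 0.662 mol; normalising gives F 3.001, K 1.000, Mn 1.000
≈ 3:1:1 → F3KMn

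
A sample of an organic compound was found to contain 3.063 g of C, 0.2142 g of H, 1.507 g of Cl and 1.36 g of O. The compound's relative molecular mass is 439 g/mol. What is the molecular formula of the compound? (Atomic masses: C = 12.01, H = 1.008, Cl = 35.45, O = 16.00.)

C18H15Cl3O6

Moles — C: 3.063 / 12.01 = 0.255 mol; H: 0.2142 / 1.008 = 0.2125 mol; Cl: 1.507 / 35.45 = 0.04251 mol; O: 1.36 / 16.00 = 0.085 mol
Smallest is Cl at 0.04251 mol; normalising gives C 5.999, H 4.999, Cl 1.000, O 2.000
Ratio ≈ 6:5:1:2, so the empirical formula is C6H5ClO2
Empirical-formula mass = 144.55 g/mol
n = 439 / 144.55 = 3.04 ≈ 3
Molecular formula = (C6H5ClO2)×3 = C18H15Cl3O6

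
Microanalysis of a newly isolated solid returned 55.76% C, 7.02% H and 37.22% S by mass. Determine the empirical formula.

C4H6S

Assume 100 g: 55.76 g C, 7.02 g H, 37.22 g S.
n(C) = 55.76/12.01 = 4.643, n(H) = 7.02/1.008 = 6.964, n(S) = 37.22/32.07 = 1.161
Divide by the smallest (1.161 mol S): C 4.000, H 6.001, S 1.000
→ C4H6S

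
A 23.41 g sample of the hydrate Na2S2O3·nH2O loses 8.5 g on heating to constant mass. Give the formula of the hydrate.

Mass of anhydrous Na2S2O3 = 23.41 − 8.5 = 14.91 g
mol H2O = 8.5 / 18.02 = 0.4717
Molar mass of Na2S2O3 = 158.12 g/mol → mol Na2S2O3 = 14.91 / 158.12 = 0.0943
n = 0.4717 / 0.0943 = 5.00 ≈ 5 → Na2S2O3·5H2O

Na2S2O3·5H2O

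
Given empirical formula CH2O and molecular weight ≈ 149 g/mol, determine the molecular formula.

C5H10O5

Empirical-formula mass = 30.03 g/mol
n = 149 / 30.03 = 4.96 ≈ 5
Molecular formula = (CH2O)5 = C5H10O5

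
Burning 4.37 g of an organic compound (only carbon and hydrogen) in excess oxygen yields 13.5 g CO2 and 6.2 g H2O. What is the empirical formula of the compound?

mol C = 13.5 / 44.01 = 0.3067; mass C = 0.3067 × 12.01 = 3.684 g
mol H = 2 × (6.2 / 18.02) = 0.6881; mass H = 0.6881 × 1.008 = 0.6936 g
Ratios (÷ 0.3067): C 1.000, H 2.243
Multiply by 4: C 4.00, H 8.97 → C4H9

C4H9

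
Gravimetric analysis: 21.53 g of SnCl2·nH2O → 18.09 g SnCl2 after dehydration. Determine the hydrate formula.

SnCl2·2H2O

Mass of water lost = 21.53 − 18.09 = 3.44 g → 3.44 / 18.02 = 0.1909 mol H2O
Molar mass of SnCl2 = 189.61 g/mol → mol SnCl2 = 18.09 / 189.61 = 0.09541
n = 0.1909 / 0.09541 = 2.00 ≈ 2 → SnCl2·2H2O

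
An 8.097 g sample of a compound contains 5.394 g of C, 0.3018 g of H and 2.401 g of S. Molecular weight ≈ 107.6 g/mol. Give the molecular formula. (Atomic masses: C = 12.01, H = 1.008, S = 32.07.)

C6H4S

n(C) = 5.394/12.01 = 0.4491, n(H) = 0.3018/1.008 = 0.2994, n(S) = 2.401/32.07 = 0.07487
Smallest is S at 0.07487 mol; normalising gives C 5.999, H 3.999, S 1.000
→ C6H4S
Empirical-formula mass = 108.16 g/mol
n = 107.6 / 108.16 = 0.99 ≈ 1
Molecular formula = empirical formula = C6H4S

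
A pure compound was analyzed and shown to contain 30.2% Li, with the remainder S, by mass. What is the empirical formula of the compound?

Assume 100 g: 30.2 g Li, 69.8 g S.
Li: 30.2 g ÷ 6.94 g/mol = 4.352 mol
S: 69.8 g ÷ 32.07 g/mol = 2.176 mol
Smallest is S at 2.176 mol; normalising gives Li 1.999, S 1.000
≈ 2:1 → Li2S

Li2S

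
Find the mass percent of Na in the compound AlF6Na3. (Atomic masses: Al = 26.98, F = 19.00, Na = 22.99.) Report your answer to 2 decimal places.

32.85%

Molar mass = 1(26.98) + 6(19.00) + 3(22.99) = 209.950 g/mol
Mass of Na per mole = 3 × 22.99 = 68.970 g
% Na = 68.970 / 209.950 × 100 = 32.85%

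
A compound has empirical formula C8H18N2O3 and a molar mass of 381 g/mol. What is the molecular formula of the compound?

C16H36N4O6

Empirical-formula mass = 190.24 g/mol
n = 381 / 190.24 = 2.00 ≈ 2
Molecular formula = (C8H18N2O3)2 = C16H36N4O6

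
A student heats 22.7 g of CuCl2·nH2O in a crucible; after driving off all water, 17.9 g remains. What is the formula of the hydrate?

Mass of water lost = 22.7 − 17.9 = 4.8 g → 4.8 / 18.02 = 0.2664 mol H2O
Molar mass of CuCl2 = 134.45 g/mol → mol CuCl2 = 17.9 / 134.45 = 0.1331
n = 0.2664 / 0.1331 = 2.00 ≈ 2 → CuCl2·2H2O

CuCl2·2H2O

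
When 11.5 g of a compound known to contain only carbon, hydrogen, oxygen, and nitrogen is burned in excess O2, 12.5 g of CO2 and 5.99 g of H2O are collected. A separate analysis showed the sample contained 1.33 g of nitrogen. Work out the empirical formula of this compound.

mol C = 12.5 / 44.01 = 0.2840; mass C = 0.2840 × 12.01 = 3.411 g
mol H = 2 × (5.99 / 18.02) = 0.6648; mass H = 0.6648 × 1.008 = 0.6701 g
mol N = 1.33 / 14.01 = 0.09493
mass O = 11.5 − (5.411) = 6.089 g → mol O = 0.3805
Divide by the smallest (0.09493 mol N): C 2.992, H 7.003, N 1.000, O 4.009
≈ 3:7:1:4 → C3H7NO4

C3H7NO4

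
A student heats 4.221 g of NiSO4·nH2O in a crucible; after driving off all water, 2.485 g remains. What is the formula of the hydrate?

NiSO4·6H2O

Mass of water lost = 4.221 − 2.485 = 1.736 g → 1.736 / 18.02 = 0.09634 mol H2O
Molar mass of NiSO4 = 154.76 g/mol → mol NiSO4 = 2.485 / 154.76 = 0.01606
n = 0.09634 / 0.01606 = 6.00 ≈ 6 → NiSO4·6H2O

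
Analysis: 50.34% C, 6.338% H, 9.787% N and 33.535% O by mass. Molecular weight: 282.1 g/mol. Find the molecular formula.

Assume 100 g: 50.34 g C, 6.338 g H, 9.787 g N, 33.535 g O.
n(C) = 50.34/12.01 = 4.192, n(H) = 6.338/1.008 = 6.288, n(N) = 9.787/14.01 = 0.6986, n(O) = 33.535/16.00 = 2.096
Smallest is N at 0.6986 mol; normalising gives C 6.000, H 9.001, N 1.000, O 3.000
→ C6H9NO3
Empirical-formula mass = 143.14 g/mol
n = 282.1 / 143.14 = 1.97 ≈ 2
Molecular formula = (C6H9NO3)×2 = C12H18N2O6

C12H18N2O6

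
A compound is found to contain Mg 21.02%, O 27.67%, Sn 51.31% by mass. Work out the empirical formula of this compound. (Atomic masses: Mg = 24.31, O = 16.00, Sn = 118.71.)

Mg2O4Sn

Assume 100 g: 21.02 g Mg, 27.67 g O, 51.31 g Sn.
n(Mg) = 21.02/24.31 = 0.8647, n(O) = 27.67/16.00 = 1.729, n(Sn) = 51.31/118.71 = 0.4322
Ratios (÷ 0.4322): Mg 2.000, O 4.001, Sn 1.000
≈ 2:4:1 → Mg2O4Sn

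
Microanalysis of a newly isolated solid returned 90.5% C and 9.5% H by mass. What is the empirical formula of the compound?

C4H5

Assume 100 g: 90.5 g C, 9.5 g H.
Moles — C: 90.5 / 12.01 = 7.535 mol; H: 9.5 / 1.008 = 9.425 mol
Ratios (÷ 7.535): C 1.000, H 1.251
×4: C 4.00, H 5.00 → C4H5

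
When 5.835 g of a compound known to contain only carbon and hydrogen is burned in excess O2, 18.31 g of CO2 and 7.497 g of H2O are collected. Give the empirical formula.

mol C = 18.31 / 44.01 = 0.4160; mass C = 0.4160 × 12.01 = 4.997 g
mol H = 2 × (7.497 / 18.02) = 0.8321; mass H = 0.8321 × 1.008 = 0.8387 g
Smallest is C at 0.416 mol; normalising gives C 1.000, H 2.000
≈ 1:2 → CH2

CH2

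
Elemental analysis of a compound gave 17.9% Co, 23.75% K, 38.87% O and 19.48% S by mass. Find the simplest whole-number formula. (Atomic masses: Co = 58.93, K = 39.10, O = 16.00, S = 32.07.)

Assume 100 g: 17.9 g Co, 23.75 g K, 38.87 g O, 19.48 g S.
n(Co) = 17.9/58.93 = 0.3038, n(K) = 23.75/39.10 = 0.6074, n(O) = 38.87/16.00 = 2.429, n(S) = 19.48/32.07 = 0.6074
Smallest is Co at 0.3038 mol; normalising gives Co 1.000, K 2.000, O 7.998, S 2.000
Ratio ≈ 1:2:8:2, so the empirical formula is CoK2O8S2

CoK2O8S2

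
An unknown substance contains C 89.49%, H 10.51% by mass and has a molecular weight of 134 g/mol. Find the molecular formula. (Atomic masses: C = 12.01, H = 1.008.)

C10H14

Assume 100 g: 89.49 g C, 10.51 g H.
n(C) = 89.49/12.01 = 7.451, n(H) = 10.51/1.008 = 10.43
Smallest is C at 7.451 mol; normalising gives C 1.000, H 1.399
Multiply by 5: C 5.00, H 7.00 → C5H7
Empirical-formula mass = 67.11 g/mol
n = 134 / 67.11 = 2.00 ≈ 2
Molecular formula = (C5H7)×2 = C10H14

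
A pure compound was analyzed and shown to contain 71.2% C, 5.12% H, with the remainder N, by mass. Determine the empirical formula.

Assume 100 g: 71.2 g C, 5.12 g H, 23.68 g N.
Moles — C: 71.2 / 12.01 = 5.928 mol; H: 5.12 / 1.008 = 5.079 mol; N: 23.68 / 14.01 = 1.69 mol
Smallest is N at 1.69 mol; normalising gives C 3.507, H 3.005, N 1.000
×2: C 7.01, H 6.01, N 2.00 → C7H6N2

C7H6N2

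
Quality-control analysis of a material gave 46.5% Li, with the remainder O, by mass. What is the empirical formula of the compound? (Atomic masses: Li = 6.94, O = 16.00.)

Assume 100 g: 46.5 g Li, 53.5 g O.
Moles — Li: 46.5 / 6.94 = 6.7 mol; O: 53.5 / 16.00 = 3.344 mol
Smallest is O at 3.344 mol; normalising gives Li 2.004, O 1.000
Ratio ≈ 2:1, so the empirical formula is Li2O

Li2O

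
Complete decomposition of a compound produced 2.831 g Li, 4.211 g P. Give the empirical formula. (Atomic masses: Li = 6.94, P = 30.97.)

n(Li) = 2.831/6.94 = 0.4079, n(P) = 4.211/30.97 = 0.136
Ratios (÷ 0.136): Li 3.000, P 1.000
Ratio ≈ 3:1, so the empirical formula is Li3P

Li3P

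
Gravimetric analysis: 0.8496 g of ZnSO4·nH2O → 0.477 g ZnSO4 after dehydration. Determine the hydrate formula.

Mass of water lost = 0.8496 − 0.477 = 0.3726 g → 0.3726 / 18.02 = 0.02068 mol H2O
Molar mass of ZnSO4 = 161.45 g/mol → mol ZnSO4 = 0.477 / 161.45 = 0.002954
n = 0.02068 / 0.002954 = 7.00 ≈ 7 → ZnSO4·7H2O

ZnSO4·7H2O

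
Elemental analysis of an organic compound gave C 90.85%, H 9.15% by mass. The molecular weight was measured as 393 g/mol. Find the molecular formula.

Assume 100 g: 90.85 g C, 9.15 g H.
C: 90.85 g ÷ 12.01 g/mol = 7.565 mol
H: 9.15 g ÷ 1.008 g/mol = 9.077 mol
Smallest is C at 7.565 mol; normalising gives C 1.000, H 1.200
Multiply by 5: C 5.00, H 6.00 → C5H6
Empirical-formula mass = 66.10 g/mol
n = 393 / 66.10 = 5.95 ≈ 6
Molecular formula = (C5H6)×6 = C30H36

C30H36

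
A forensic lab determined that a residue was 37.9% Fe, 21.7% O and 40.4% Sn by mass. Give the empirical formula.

Fe2O4Sn

Assume 100 g: 37.9 g Fe, 21.7 g O, 40.4 g Sn.
Moles — Fe: 37.9 / 55.85 = 0.6786 mol; O: 21.7 / 16.00 = 1.356 mol; Sn: 40.4 / 118.71 = 0.3403 mol
Divide by the smallest (0.3403 mol Sn): Fe 1.994, O 3.985, Sn 1.000
→ Fe2O4Sn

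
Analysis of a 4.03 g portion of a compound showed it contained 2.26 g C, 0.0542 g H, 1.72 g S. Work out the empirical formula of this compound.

C: 2.26 g ÷ 12.01 g/mol = 0.1882 mol
H: 0.0542 g ÷ 1.008 g/mol = 0.05377 mol
S: 1.72 g ÷ 32.07 g/mol = 0.05363 mol
Divide by the smallest (0.05363 mol S): C 3.509, H 1.003, S 1.000
×2: C 7.02, H 2.01, S 2.00 → C7H2S2

C7H2S2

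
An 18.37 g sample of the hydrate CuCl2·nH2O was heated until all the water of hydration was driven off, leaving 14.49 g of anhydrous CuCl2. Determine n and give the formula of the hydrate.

Mass of water lost = 18.37 − 14.49 = 3.88 g → 3.88 / 18.02 = 0.2153 mol H2O
Molar mass of CuCl2 = 134.45 g/mol → mol CuCl2 = 14.49 / 134.45 = 0.1078
n = 0.2153 / 0.1078 = 2.00 ≈ 2 → CuCl2·2H2O

CuCl2·2H2O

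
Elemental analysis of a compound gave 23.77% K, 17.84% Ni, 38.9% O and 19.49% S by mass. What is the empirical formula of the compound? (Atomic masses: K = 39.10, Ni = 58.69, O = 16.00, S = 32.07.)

K2NiO8S2

Assume 100 g: 23.77 g K, 17.84 g Ni, 38.9 g O, 19.49 g S.
K: 23.77 g ÷ 39.10 g/mol = 0.6079 mol
Ni: 17.84 g ÷ 58.69 g/mol = 0.304 mol
O: 38.9 g ÷ 16.00 g/mol = 2.431 mol
S: 19.49 g ÷ 32.07 g/mol = 0.6077 mol
Divide by the smallest (0.304 mol Ni): K 2.000, Ni 1.000, O 7.998, S 1.999
→ K2NiO8S2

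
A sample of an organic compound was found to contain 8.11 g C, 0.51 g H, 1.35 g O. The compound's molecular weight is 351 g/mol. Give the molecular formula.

Moles — C: 8.11 / 12.01 = 0.6753 mol; H: 0.51 / 1.008 = 0.506 mol; O: 1.35 / 16.00 = 0.08438 mol
Ratios (÷ 0.08438): C 8.003, H 5.996, O 1.000
Ratio ≈ 8:6:1, so the empirical formula is C8H6O
Empirical-formula mass = 118.13 g/mol
n = 351 / 118.13 = 2.97 ≈ 3
Molecular formula = (C8H6O)×3 = C24H18O3

C24H18O3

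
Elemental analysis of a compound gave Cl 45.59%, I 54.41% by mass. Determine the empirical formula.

Cl3I

Assume 100 g: 45.59 g Cl, 54.41 g I.
Moles — Cl: 45.59 / 35.45 = 1.286 mol; I: 54.41 / 126.90 = 0.4288 mol
Divide by the smallest (0.4288 mol I): Cl 2.999, I 1.000
≈ 3:1 → Cl3I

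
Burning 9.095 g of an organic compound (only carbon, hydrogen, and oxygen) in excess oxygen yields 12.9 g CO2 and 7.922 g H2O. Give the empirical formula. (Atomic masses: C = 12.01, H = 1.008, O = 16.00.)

CH3O

mol C = 12.9 / 44.01 = 0.2931; mass C = 0.2931 × 12.01 = 3.520 g
mol H = 2 × (7.922 / 18.02) = 0.8792; mass H = 0.8792 × 1.008 = 0.8863 g
mass O = 9.095 − (4.407) = 4.688 g → mol O = 0.2930
Ratios (÷ 0.293): C 1.000, H 3.001, O 1.000
≈ 1:3:1 → CH3O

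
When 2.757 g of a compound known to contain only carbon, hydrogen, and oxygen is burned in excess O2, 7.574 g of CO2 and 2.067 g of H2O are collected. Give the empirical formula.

mol C = 7.574 / 44.01 = 0.1721; mass C = 0.1721 × 12.01 = 2.067 g
mol H = 2 × (2.067 / 18.02) = 0.2294; mass H = 0.2294 × 1.008 = 0.2312 g
mass O = 2.757 − (2.298) = 0.4589 g → mol O = 0.02868
Smallest is O at 0.02868 mol; normalising gives C 6.001, H 7.999, O 1.000
Ratio ≈ 6:8:1, so the empirical formula is C6H8O

C6H8O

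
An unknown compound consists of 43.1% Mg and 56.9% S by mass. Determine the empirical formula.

MgS

Assume 100 g: 43.1 g Mg, 56.9 g S.
n(Mg) = 43.1/24.31 = 1.773, n(S) = 56.9/32.07 = 1.774
Ratios (÷ 1.773): Mg 1.000, S 1.001
Ratio ≈ 1:1, so the empirical formula is MgS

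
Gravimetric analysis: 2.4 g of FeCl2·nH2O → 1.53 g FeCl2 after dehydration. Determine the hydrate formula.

FeCl2·4H2O

Mass of water lost = 2.4 − 1.53 = 0.87 g → 0.87 / 18.02 = 0.04828 mol H2O
Molar mass of FeCl2 = 126.75 g/mol → mol FeCl2 = 1.53 / 126.75 = 0.01207
n = 0.04828 / 0.01207 = 4.00 ≈ 4 → FeCl2·4H2O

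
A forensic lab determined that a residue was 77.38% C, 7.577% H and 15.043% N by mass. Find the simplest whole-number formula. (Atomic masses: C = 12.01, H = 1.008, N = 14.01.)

C6H7N

Assume 100 g: 77.38 g C, 7.577 g H, 15.043 g N.
n(C) = 77.38/12.01 = 6.443, n(H) = 7.577/1.008 = 7.517, n(N) = 15.043/14.01 = 1.074
Ratios (÷ 1.074): C 6.001, H 7.001, N 1.000
Ratio ≈ 6:7:1, so the empirical formula is C6H7N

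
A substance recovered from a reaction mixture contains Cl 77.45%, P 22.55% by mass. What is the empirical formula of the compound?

Cl3P

Assume 100 g: 77.45 g Cl, 22.55 g P.
Cl: 77.45 g ÷ 35.45 g/mol = 2.185 mol
P: 22.55 g ÷ 30.97 g/mol = 0.7281 mol
Ratios (÷ 0.7281): Cl 3.001, P 1.000
≈ 3:1 → Cl3P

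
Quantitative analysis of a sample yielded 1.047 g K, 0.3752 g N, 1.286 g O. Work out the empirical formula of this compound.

Moles — K: 1.047 / 39.10 = 0.02678 mol; N: 0.3752 / 14.01 = 0.02678 mol; O: 1.286 / 16.00 = 0.08038 mol
Smallest is K at 0.02678 mol; normalising gives K 1.000, N 1.000, O 3.002
→ KNO3

KNO3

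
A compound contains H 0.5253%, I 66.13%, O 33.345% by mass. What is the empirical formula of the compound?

Assume 100 g: 0.5253 g H, 66.13 g I, 33.345 g O.
Moles — H: 0.5253 / 1.008 = 0.5211 mol; I: 66.13 / 126.90 = 0.5211 mol; O: 33.345 / 16.00 = 2.084 mol
Ratios (÷ 0.5211): H 1.000, I 1.000, O 3.999
≈ 1:1:4 → HIO4

HIO4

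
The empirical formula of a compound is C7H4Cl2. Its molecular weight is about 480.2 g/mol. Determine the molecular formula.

Empirical-formula mass = 159.00 g/mol
n = 480.2 / 159.00 = 3.02 ≈ 3
Molecular formula = (C7H4Cl2)3 = C21H12Cl6

C21H12Cl6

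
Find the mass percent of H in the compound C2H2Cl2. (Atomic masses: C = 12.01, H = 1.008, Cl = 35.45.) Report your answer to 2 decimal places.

Molar mass = 2(12.01) + 2(1.008) + 2(35.45) = 96.936 g/mol
Mass of H per mole = 2 × 1.008 = 2.016 g
% H = 2.016 / 96.936 × 100 = 2.08%

2.08%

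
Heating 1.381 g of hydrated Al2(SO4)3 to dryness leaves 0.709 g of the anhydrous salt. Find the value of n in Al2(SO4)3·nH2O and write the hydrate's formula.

Mass of water lost = 1.381 − 0.709 = 0.672 g → 0.672 / 18.02 = 0.03729 mol H2O
Molar mass of Al2(SO4)3 = 342.17 g/mol → mol Al2(SO4)3 = 0.709 / 342.17 = 0.002072
n = 0.03729 / 0.002072 = 18.00 ≈ 18 → Al2(SO4)3·18H2O

Al2(SO4)3·18H2O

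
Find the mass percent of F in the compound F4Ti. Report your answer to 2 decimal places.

61.35%

Molar mass = 4(19.00) + 1(47.87) = 123.870 g/mol
Mass of F per mole = 4 × 19.00 = 76.000 g
% F = 76.000 / 123.870 × 100 = 61.35%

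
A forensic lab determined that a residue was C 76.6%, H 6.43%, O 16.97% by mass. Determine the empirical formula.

C6H6O

Assume 100 g: 76.6 g C, 6.43 g H, 16.97 g O.
C: 76.6 g ÷ 12.01 g/mol = 6.378 mol
H: 6.43 g ÷ 1.008 g/mol = 6.379 mol
O: 16.97 g ÷ 16.00 g/mol = 1.061 mol
Smallest is O at 1.061 mol; normalising gives C 6.013, H 6.014, O 1.000
≈ 6:6:1 → C6H6O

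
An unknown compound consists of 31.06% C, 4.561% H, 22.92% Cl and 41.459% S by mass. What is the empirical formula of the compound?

Assume 100 g: 31.06 g C, 4.561 g H, 22.92 g Cl, 41.459 g S.
C: 31.06 g ÷ 12.01 g/mol = 2.586 mol
H: 4.561 g ÷ 1.008 g/mol = 4.525 mol
Cl: 22.92 g ÷ 35.45 g/mol = 0.6465 mol
S: 41.459 g ÷ 32.07 g/mol = 1.293 mol
Smallest is Cl at 0.6465 mol; normalising gives C 4.000, H 6.998, Cl 1.000, S 2.000
≈ 4:7:1:2 → C4H7ClS2

C4H7ClS2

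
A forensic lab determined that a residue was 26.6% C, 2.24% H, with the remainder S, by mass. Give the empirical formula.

CHS

Assume 100 g: 26.6 g C, 2.24 g H, 71.16 g S.
n(C) = 26.6/12.01 = 2.215, n(H) = 2.24/1.008 = 2.222, n(S) = 71.16/32.07 = 2.219
Smallest is C at 2.215 mol; normalising gives C 1.000, H 1.003, S 1.002
Ratio ≈ 1:1:1, so the empirical formula is CHS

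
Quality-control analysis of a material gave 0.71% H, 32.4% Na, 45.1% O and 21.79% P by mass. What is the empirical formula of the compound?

HNa2O4P

Assume 100 g: 0.71 g H, 32.4 g Na, 45.1 g O, 21.79 g P.
n(H) = 0.71/1.008 = 0.7044, n(Na) = 32.4/22.99 = 1.409, n(O) = 45.1/16.00 = 2.819, n(P) = 21.79/30.97 = 0.7036
Divide by the smallest (0.7036 mol P): H 1.001, Na 2.003, O 4.006, P 1.000
≈ 1:2:4:1 → HNa2O4P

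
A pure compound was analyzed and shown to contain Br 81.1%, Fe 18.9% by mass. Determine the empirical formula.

Assume 100 g: 81.1 g Br, 18.9 g Fe.
n(Br) = 81.1/79.90 = 1.015, n(Fe) = 18.9/55.85 = 0.3384
Ratios (÷ 0.3384): Br 2.999, Fe 1.000
→ Br3Fe

Br3Fe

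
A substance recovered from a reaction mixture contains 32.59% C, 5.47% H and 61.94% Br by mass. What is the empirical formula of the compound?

C7H14Br2

Assume 100 g: 32.59 g C, 5.47 g H, 61.94 g Br.
Moles — C: 32.59 / 12.01 = 2.714 mol; H: 5.47 / 1.008 = 5.427 mol; Br: 61.94 / 79.90 = 0.7752 mol
Divide by the smallest (0.7752 mol Br): C 3.500, H 7.000, Br 1.000
×2: C 7.00, H 14.00, Br 2.00 → C7H14Br2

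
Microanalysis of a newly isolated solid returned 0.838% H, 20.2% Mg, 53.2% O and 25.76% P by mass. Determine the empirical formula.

HMgO4P

Assume 100 g: 0.838 g H, 20.2 g Mg, 53.2 g O, 25.76 g P.
n(H) = 0.838/1.008 = 0.8313, n(Mg) = 20.2/24.31 = 0.8309, n(O) = 53.2/16.00 = 3.325, n(P) = 25.76/30.97 = 0.8318
Ratios (÷ 0.8309): H 1.000, Mg 1.000, O 4.002, P 1.001
≈ 1:1:4:1 → HMgO4P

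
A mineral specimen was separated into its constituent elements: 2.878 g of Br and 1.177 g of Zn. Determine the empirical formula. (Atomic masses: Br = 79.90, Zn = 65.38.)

Br2Zn

n(Br) = 2.878/79.90 = 0.03602, n(Zn) = 1.177/65.38 = 0.018
Divide by the smallest (0.018 mol Zn): Br 2.001, Zn 1.000
≈ 2:1 → Br2Zn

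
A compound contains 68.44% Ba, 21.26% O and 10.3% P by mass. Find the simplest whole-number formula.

Assume 100 g: 68.44 g Ba, 21.26 g O, 10.3 g P.
Moles — Ba: 68.44 / 137.33 = 0.4984 mol; O: 21.26 / 16.00 = 1.329 mol; P: 10.3 / 30.97 = 0.3326 mol
Divide by the smallest (0.3326 mol P): Ba 1.498, O 3.995, P 1.000
Scaling by 2: Ba 3.00, O 7.99, P 2.00 → Ba3O8P2

Ba3O8P2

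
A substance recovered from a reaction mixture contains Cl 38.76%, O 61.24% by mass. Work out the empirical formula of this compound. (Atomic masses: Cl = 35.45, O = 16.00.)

Cl2O7

Assume 100 g: 38.76 g Cl, 61.24 g O.
Moles — Cl: 38.76 / 35.45 = 1.093 mol; O: 61.24 / 16.00 = 3.828 mol
Divide by the smallest (1.093 mol Cl): Cl 1.000, O 3.501
Scaling by 2: Cl 2.00, O 7.00 → Cl2O7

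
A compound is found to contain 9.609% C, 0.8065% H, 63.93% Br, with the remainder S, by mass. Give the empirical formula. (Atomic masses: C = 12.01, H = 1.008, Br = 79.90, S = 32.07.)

CHBrS

Assume 100 g: 9.609 g C, 0.8065 g H, 63.93 g Br, 25.654 g S.
Moles — C: 9.609 / 12.01 = 0.8001 mol; H: 0.8065 / 1.008 = 0.8001 mol; Br: 63.93 / 79.90 = 0.8001 mol; S: 25.654 / 32.07 = 0.7999 mol
Divide by the smallest (0.7999 mol S): C 1.000, H 1.000, Br 1.000, S 1.000
→ CHBrS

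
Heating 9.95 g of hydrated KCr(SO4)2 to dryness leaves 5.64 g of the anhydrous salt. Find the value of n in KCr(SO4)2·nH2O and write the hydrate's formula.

KCr(SO4)2·12H2O

Mass of water lost = 9.95 − 5.64 = 4.31 g → 4.31 / 18.02 = 0.2392 mol H2O
Molar mass of KCr(SO4)2 = 283.24 g/mol → mol KCr(SO4)2 = 5.64 / 283.24 = 0.01991
n = 0.2392 / 0.01991 = 12.01 ≈ 12 → KCr(SO4)2·12H2O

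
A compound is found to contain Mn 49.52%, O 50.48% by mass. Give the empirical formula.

Mn2O7

Assume 100 g: 49.52 g Mn, 50.48 g O.
Mn: 49.52 g ÷ 54.94 g/mol = 0.9013 mol
O: 50.48 g ÷ 16.00 g/mol = 3.155 mol
Ratios (÷ 0.9013): Mn 1.000, O 3.500
Multiply by 2: Mn 2.00, O 7.00 → Mn2O7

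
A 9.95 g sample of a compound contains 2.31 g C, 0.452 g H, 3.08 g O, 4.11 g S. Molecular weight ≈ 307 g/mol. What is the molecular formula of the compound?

C6H14O6S4

Moles — C: 2.31 / 12.01 = 0.1923 mol; H: 0.452 / 1.008 = 0.4484 mol; O: 3.08 / 16.00 = 0.1925 mol; S: 4.11 / 32.07 = 0.1282 mol
Smallest is S at 0.1282 mol; normalising gives C 1.501, H 3.499, O 1.502, S 1.000
Scaling by 2: C 3.00, H 7.00, O 3.00, S 2.00 → C3H7O3S2
Empirical-formula mass = 155.23 g/mol
n = 307 / 155.23 = 1.98 ≈ 2
Molecular formula = (C3H7O3S2)×2 = C6H14O6S4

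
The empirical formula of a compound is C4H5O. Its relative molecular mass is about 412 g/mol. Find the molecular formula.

C24H30O6

Empirical-formula mass = 69.08 g/mol
n = 412 / 69.08 = 5.96 ≈ 6
Molecular formula = (C4H5O)6 = C24H30O6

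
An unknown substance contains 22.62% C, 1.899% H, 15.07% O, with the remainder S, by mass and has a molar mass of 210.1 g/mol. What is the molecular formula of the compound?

C4H4O2S4

Assume 100 g: 22.62 g C, 1.899 g H, 15.07 g O, 60.411 g S.
n(C) = 22.62/12.01 = 1.883, n(H) = 1.899/1.008 = 1.884, n(O) = 15.07/16.00 = 0.9419, n(S) = 60.411/32.07 = 1.884
Divide by the smallest (0.9419 mol O): C 2.000, H 2.000, O 1.000, S 2.000
≈ 2:2:1:2 → C2H2OS2
Empirical-formula mass = 106.18 g/mol
n = 210.1 / 106.18 = 1.98 ≈ 2
Molecular formula = (C2H2OS2)×2 = C4H4O2S4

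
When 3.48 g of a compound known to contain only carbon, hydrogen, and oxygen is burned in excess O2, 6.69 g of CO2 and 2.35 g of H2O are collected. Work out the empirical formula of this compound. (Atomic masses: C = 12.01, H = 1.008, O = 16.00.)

mol C = 6.69 / 44.01 = 0.1520; mass C = 0.1520 × 12.01 = 1.826 g
mol H = 2 × (2.35 / 18.02) = 0.2608; mass H = 0.2608 × 1.008 = 0.2629 g
mass O = 3.48 − (2.089) = 1.391 g → mol O = 0.08697
Smallest is O at 0.08697 mol; normalising gives C 1.748, H 2.999, O 1.000
Scaling by 4: C 6.99, H 12.00, O 4.00 → C7H12O4

C7H12O4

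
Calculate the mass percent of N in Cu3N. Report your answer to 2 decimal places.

Molar mass = 3(63.55) + 1(14.01) = 204.660 g/mol
Mass of N per mole = 1 × 14.01 = 14.010 g
% N = 14.010 / 204.660 × 100 = 6.85%

6.85%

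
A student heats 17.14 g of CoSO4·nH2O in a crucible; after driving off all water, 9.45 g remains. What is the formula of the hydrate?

CoSO4·7H2O

Mass of water lost = 17.14 − 9.45 = 7.69 g → 7.69 / 18.02 = 0.4267 mol H2O
Molar mass of CoSO4 = 155.00 g/mol → mol CoSO4 = 9.45 / 155.00 = 0.06097
n = 0.4267 / 0.06097 = 7.00 ≈ 7 → CoSO4·7H2O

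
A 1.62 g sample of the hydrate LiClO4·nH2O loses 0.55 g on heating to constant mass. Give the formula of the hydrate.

LiClO4·3H2O

Mass of anhydrous LiClO4 = 1.62 − 0.55 = 1.07 g
mol H2O = 0.55 / 18.02 = 0.03052
Molar mass of LiClO4 = 106.39 g/mol → mol LiClO4 = 1.07 / 106.39 = 0.01006
n = 0.03052 / 0.01006 = 3.03 ≈ 3 → LiClO4·3H2O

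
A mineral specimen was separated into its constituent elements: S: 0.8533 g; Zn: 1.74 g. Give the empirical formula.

n(S) = 0.8533/32.07 = 0.02661, n(Zn) = 1.74/65.38 = 0.02661
Smallest is S at 0.02661 mol; normalising gives S 1.000, Zn 1.000
≈ 1:1 → SZn

SZn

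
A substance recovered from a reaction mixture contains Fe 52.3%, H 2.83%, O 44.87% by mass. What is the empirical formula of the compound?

FeH3O3

Assume 100 g: 52.3 g Fe, 2.83 g H, 44.87 g O.
n(Fe) = 52.3/55.85 = 0.9364, n(H) = 2.83/1.008 = 2.808, n(O) = 44.87/16.00 = 2.804
Smallest is Fe at 0.9364 mol; normalising gives Fe 1.000, H 2.998, O 2.995
≈ 1:3:3 → FeH3O3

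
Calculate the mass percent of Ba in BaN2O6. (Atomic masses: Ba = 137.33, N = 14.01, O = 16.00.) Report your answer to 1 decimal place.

52.5%

Molar mass = 1(137.33) + 2(14.01) + 6(16.00) = 261.350 g/mol
Mass of Ba per mole = 1 × 137.33 = 137.330 g
% Ba = 137.330 / 261.350 × 100 = 52.5%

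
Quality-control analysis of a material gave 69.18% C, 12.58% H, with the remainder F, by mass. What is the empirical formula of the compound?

Assume 100 g: 69.18 g C, 12.58 g H, 18.24 g F.
C: 69.18 g ÷ 12.01 g/mol = 5.76 mol
H: 12.58 g ÷ 1.008 g/mol = 12.48 mol
F: 18.24 g ÷ 19.00 g/mol = 0.96 mol
Divide by the smallest (0.96 mol F): C 6.000, H 13.000, F 1.000
≈ 6:13:1 → C6H13F

C6H13F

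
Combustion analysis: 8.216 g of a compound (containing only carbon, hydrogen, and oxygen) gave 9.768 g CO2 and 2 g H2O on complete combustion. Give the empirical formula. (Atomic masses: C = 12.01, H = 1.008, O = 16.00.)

mol C = 9.768 / 44.01 = 0.2219; mass C = 0.2219 × 12.01 = 2.666 g
mol H = 2 × (2 / 18.02) = 0.2220; mass H = 0.2220 × 1.008 = 0.2238 g
mass O = 8.216 − (2.889) = 5.327 g → mol O = 0.3329
Smallest is C at 0.2219 mol; normalising gives C 1.000, H 1.000, O 1.500
Multiply by 2: C 2.00, H 2.00, O 3.00 → C2H2O3

C2H2O3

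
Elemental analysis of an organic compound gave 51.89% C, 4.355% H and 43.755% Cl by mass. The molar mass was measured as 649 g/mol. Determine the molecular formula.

Assume 100 g: 51.89 g C, 4.355 g H, 43.755 g Cl.
n(C) = 51.89/12.01 = 4.321, n(H) = 4.355/1.008 = 4.32, n(Cl) = 43.755/35.45 = 1.234
Ratios (÷ 1.234): C 3.500, H 3.500, Cl 1.000
×2: C 7.00, H 7.00, Cl 2.00 → C7H7Cl2
Empirical-formula mass = 162.03 g/mol
n = 649 / 162.03 = 4.01 ≈ 4
Molecular formula = (C7H7Cl2)×4 = C28H28Cl8

C28H28Cl8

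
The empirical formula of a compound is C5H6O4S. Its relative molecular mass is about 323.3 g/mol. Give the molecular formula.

C10H12O8S2

Empirical-formula mass = 162.17 g/mol
n = 323.3 / 162.17 = 1.99 ≈ 2
Molecular formula = (C5H6O4S)2 = C10H12O8S2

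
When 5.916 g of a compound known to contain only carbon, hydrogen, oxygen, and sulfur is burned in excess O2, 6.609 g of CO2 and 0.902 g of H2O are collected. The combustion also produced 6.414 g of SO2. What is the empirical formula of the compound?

C3H2OS2

mol C = 6.609 / 44.01 = 0.1502; mass C = 0.1502 × 12.01 = 1.804 g
mol H = 2 × (0.902 / 18.02) = 0.1001; mass H = 0.1001 × 1.008 = 0.1009 g
mol S = 6.414 / 64.07 = 0.1001; mass S = 3.211 g
mass O = 5.916 − (5.115) = 0.8010 g → mol O = 0.05006
Smallest is O at 0.05006 mol; normalising gives C 3.000, H 2.000, O 1.000, S 2.000
Ratio ≈ 3:2:1:2, so the empirical formula is C3H2OS2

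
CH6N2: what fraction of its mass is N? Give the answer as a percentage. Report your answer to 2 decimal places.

Molar mass = 1(12.01) + 6(1.008) + 2(14.01) = 46.078 g/mol
Mass of N per mole = 2 × 14.01 = 28.020 g
% N = 28.020 / 46.078 × 100 = 60.81%

60.81%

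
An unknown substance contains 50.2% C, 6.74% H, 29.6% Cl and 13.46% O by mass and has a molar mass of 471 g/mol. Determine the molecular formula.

C20H32Cl4O4

Assume 100 g: 50.2 g C, 6.74 g H, 29.6 g Cl, 13.46 g O.
n(C) = 50.2/12.01 = 4.18, n(H) = 6.74/1.008 = 6.687, n(Cl) = 29.6/35.45 = 0.835, n(O) = 13.46/16.00 = 0.8413
Smallest is Cl at 0.835 mol; normalising gives C 5.006, H 8.008, Cl 1.000, O 1.008
Ratio ≈ 5:8:1:1, so the empirical formula is C5H8ClO
Empirical-formula mass = 119.56 g/mol
n = 471 / 119.56 = 3.94 ≈ 4
Molecular formula = (C5H8ClO)×4 = C20H32Cl4O4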